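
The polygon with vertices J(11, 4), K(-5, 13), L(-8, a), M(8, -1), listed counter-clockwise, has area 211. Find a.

-8

The doubled signed area Σ (x_i y_{i+1} − x_{i+1} y_i) is linear in a.
With a=0 it equals 318; the coefficient of a is -13 (from the two edges through L).
So -13·a + 318 = 2·211 = 422 ⇒ a = -8.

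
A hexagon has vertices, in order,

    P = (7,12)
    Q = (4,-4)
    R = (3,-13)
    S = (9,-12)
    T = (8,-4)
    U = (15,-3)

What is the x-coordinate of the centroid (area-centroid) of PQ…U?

Apply the shoelace (surveyor's) formula. First the cross-terms c_i = x_i·y_{i+1} − x_{i+1}·y_i:
  -76, -40, 81, 60, 36, 201  ⇒  2A = 262, A = 131.
Then Σ (x_i + x_{i+1})·c_i = 6126, so x̄ = 6126 / (6·131) = 1021/131.

1021/131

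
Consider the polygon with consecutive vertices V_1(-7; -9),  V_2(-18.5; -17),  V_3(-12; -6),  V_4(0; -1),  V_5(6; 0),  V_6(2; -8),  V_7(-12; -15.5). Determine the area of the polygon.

149

Σ = (-47.5) + (-93) + (12) + (6) + (-48) + (-127) + (-0.5) = -298
Area = |Σ|/2 = 149.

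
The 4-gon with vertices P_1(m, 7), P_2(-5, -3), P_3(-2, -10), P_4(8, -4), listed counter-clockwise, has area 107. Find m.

-9

Write out the shoelace sum; only the two edges meeting at P_1 involve m:
2·Area = [(8·7 − m·(-4)) + (m·(-3) − (-5)·7)] + 132
       = 1·m + 223 = 214
⇒ m = -9.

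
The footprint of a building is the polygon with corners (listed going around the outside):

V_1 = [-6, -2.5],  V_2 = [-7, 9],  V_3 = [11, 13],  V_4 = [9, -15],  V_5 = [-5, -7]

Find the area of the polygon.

355.5

Apply the surveyor's formula: 2A = Σ (x_i·y_{i+1} − x_{i+1}·y_i), indices taken mod 5.
Σ = (-71.5) + (-190) + (-282) + (-138) + (-29.5) = -711
Area = |Σ|/2 = 355.5.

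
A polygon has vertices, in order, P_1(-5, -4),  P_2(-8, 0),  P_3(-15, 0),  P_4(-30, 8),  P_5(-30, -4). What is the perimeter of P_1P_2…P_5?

66

|P_1P_2| = √((-3)² + (4)²) = √25 = 5
|P_2P_3| = √((-7)² + (0)²) = √49 = 7
|P_3P_4| = √((-15)² + (8)²) = √289 = 17
|P_4P_5| = √((0)² + (-12)²) = √144 = 12
|P_5P_1| = √((25)² + (0)²) = √625 = 25
Perimeter = 5 + 7 + 17 + 12 + 25 = 66.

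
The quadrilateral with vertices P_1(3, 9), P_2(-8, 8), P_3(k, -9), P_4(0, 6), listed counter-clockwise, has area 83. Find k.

-8

Write out the shoelace sum; only the two edges meeting at P_3 involve k:
2·Area = [((-8)·(-9) − k·8) + (k·6 − 0·(-9))] + 78
       = -2·k + 150 = 166
⇒ k = -8.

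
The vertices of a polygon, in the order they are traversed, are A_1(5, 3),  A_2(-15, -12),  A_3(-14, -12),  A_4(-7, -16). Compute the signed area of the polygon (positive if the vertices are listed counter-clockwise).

98

Apply Gauss's area formula: 2A = Σ (x_i·y_{i+1} − x_{i+1}·y_i), indices taken mod 4.
Cross-terms: -15, 12, 140, 59  ⇒  Σ = 196
Signed area = Σ/2 = 98 (positive ⇒ counter-clockwise traversal).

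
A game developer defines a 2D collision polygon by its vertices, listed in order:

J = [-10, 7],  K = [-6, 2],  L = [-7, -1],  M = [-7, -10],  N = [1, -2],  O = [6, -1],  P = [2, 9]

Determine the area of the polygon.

Apply the surveyor's formula: 2A = Σ (x_i·y_{i+1} − x_{i+1}·y_i), indices taken mod 7.
J→K: (-10)(2) − (-6)(7) = 22
K→L: (-6)(-1) − (-7)(2) = 20
L→M: (-7)(-10) − (-7)(-1) = 63
M→N: (-7)(-2) − (1)(-10) = 24
N→O: (1)(-1) − (6)(-2) = 11
O→P: (6)(9) − (2)(-1) = 56
P→J: (2)(7) − (-10)(9) = 104
Σ = 300
Area = |Σ|/2 = 150.

150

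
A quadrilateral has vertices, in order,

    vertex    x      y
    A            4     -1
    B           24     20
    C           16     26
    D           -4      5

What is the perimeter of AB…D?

78

|AB| = √((20)² + (21)²) = √841 = 29
|BC| = √((-8)² + (6)²) = √100 = 10
|CD| = √((-20)² + (-21)²) = √841 = 29
|DA| = √((8)² + (-6)²) = √100 = 10
Perimeter = 29 + 10 + 29 + 10 = 78.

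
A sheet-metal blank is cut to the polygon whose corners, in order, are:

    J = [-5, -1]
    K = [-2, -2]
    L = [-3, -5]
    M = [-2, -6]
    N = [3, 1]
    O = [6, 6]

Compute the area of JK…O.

Cross-terms: 8, 4, 8, 16, 12, 24  ⇒  Σ = 72
Area = |Σ|/2 = 36.

36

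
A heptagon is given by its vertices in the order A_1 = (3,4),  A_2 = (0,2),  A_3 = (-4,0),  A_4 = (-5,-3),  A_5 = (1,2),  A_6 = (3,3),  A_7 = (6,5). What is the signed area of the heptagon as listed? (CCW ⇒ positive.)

11

Cross-terms: 6, 8, 12, -7, -3, -3, 9  ⇒  Σ = 22
Signed area = Σ/2 = 11 (positive ⇒ counter-clockwise traversal).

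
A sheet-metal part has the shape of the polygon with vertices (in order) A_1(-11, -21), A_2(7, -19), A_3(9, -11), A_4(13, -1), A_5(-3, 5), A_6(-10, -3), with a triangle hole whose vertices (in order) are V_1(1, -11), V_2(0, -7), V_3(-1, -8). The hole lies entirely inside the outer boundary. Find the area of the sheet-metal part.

Outer boundary:
A_1→A_2: (-11)(-19) − (7)(-21) = 356
A_2→A_3: (7)(-11) − (9)(-19) = 94
A_3→A_4: (9)(-1) − (13)(-11) = 134
A_4→A_5: (13)(5) − (-3)(-1) = 62
A_5→A_6: (-3)(-3) − (-10)(5) = 59
A_6→A_1: (-10)(-21) − (-11)(-3) = 177
Σ = 882
Area = |Σ|/2 = 441.
Hole:
Apply the surveyor's formula: 2A = Σ (x_i·y_{i+1} − x_{i+1}·y_i), indices taken mod 3.
Σ = (-7) + (-7) + (19) = 5
Area = |Σ|/2 = 2.5.
Net area = 441 − 2.5 = 438.5.

438.5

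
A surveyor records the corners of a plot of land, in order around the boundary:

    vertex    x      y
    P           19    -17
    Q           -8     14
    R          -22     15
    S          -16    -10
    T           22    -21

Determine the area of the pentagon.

Apply Gauss's area formula: 2A = Σ (x_i·y_{i+1} − x_{i+1}·y_i), indices taken mod 5.
P→Q: (19)(14) − (-8)(-17) = 130
Q→R: (-8)(15) − (-22)(14) = 188
R→S: (-22)(-10) − (-16)(15) = 460
S→T: (-16)(-21) − (22)(-10) = 556
T→P: (22)(-17) − (19)(-21) = 25
Σ = 1359
Area = |Σ|/2 = 679.5.

679.5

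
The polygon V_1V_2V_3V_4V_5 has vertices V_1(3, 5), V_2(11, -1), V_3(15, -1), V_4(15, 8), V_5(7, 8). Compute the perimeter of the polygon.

36

|V_1V_2| = √((8)² + (-6)²) = √100 = 10
|V_2V_3| = √((4)² + (0)²) = √16 = 4
|V_3V_4| = √((0)² + (9)²) = √81 = 9
|V_4V_5| = √((-8)² + (0)²) = √64 = 8
|V_5V_1| = √((-4)² + (-3)²) = √25 = 5
Perimeter = 10 + 4 + 9 + 8 + 5 = 36.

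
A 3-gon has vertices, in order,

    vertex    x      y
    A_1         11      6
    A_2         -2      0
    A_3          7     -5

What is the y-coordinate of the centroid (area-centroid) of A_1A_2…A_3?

Apply Gauss's area formula. First the cross-terms c_i = x_i·y_{i+1} − x_{i+1}·y_i:
  12, 10, 97  ⇒  2A = 119, A = 59.5.
Then Σ (y_i + y_{i+1})·c_i = 119, so ȳ = 119 / (6·59.5) = 1/3.

1/3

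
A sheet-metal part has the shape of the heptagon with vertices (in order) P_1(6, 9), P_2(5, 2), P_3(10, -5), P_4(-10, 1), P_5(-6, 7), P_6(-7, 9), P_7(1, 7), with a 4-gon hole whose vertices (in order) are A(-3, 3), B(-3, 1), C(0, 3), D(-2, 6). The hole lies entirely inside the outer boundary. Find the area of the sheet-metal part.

Outer boundary:
Cross-terms: -33, -45, -40, -64, -5, -58, -33  ⇒  Σ = -278
Area = |Σ|/2 = 139.
Hole:
Apply the shoelace (surveyor's) formula: 2A = Σ (x_i·y_{i+1} − x_{i+1}·y_i), indices taken mod 4.
Cross-terms: 6, -9, 6, 12  ⇒  Σ = 15
Area = |Σ|/2 = 7.5.
Net area = 139 − 7.5 = 131.5.

131.5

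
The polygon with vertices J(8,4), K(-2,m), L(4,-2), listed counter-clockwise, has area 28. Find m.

3

The doubled signed area Σ (x_i y_{i+1} − x_{i+1} y_i) is linear in m.
With m=0 it equals 44; the coefficient of m is 4 (from the two edges through K).
So 4·m + 44 = 2·28 = 56 ⇒ m = 3.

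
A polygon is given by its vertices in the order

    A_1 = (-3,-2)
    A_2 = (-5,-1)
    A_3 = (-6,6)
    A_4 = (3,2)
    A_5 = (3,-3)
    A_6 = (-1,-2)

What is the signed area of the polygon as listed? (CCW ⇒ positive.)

-50.5

Cross-terms: -7, -36, -30, -15, -9, -4  ⇒  Σ = -101
Signed area = Σ/2 = -50.5 (negative ⇒ clockwise traversal).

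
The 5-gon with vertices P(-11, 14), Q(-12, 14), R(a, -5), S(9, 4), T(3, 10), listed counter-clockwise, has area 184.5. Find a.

The doubled signed area Σ (x_i y_{i+1} − x_{i+1} y_i) is linear in a.
With a=0 it equals 349; the coefficient of a is -10 (from the two edges through R).
So -10·a + 349 = 2·184.5 = 369 ⇒ a = -2.

-2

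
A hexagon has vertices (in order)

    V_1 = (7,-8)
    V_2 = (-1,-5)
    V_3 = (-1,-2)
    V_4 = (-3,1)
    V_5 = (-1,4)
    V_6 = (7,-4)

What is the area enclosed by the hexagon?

58

Apply Gauss's area formula: 2A = Σ (x_i·y_{i+1} − x_{i+1}·y_i), indices taken mod 6.
V_1→V_2: (7)(-5) − (-1)(-8) = -43
V_2→V_3: (-1)(-2) − (-1)(-5) = -3
V_3→V_4: (-1)(1) − (-3)(-2) = -7
V_4→V_5: (-3)(4) − (-1)(1) = -11
V_5→V_6: (-1)(-4) − (7)(4) = -24
V_6→V_1: (7)(-8) − (7)(-4) = -28
Σ = -116
Area = |Σ|/2 = 58.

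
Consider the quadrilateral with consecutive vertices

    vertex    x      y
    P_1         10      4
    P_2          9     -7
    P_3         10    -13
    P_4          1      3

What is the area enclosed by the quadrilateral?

68

Apply the shoelace formula: 2A = Σ (x_i·y_{i+1} − x_{i+1}·y_i), indices taken mod 4.
Σ = (-106) + (-47) + (43) + (-26) = -136
Area = |Σ|/2 = 68.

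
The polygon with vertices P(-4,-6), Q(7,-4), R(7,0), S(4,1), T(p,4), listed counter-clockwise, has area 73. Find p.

The doubled signed area Σ (x_i y_{i+1} − x_{i+1} y_i) is linear in p.
With p=0 it equals 125; the coefficient of p is -7 (from the two edges through T).
So -7·p + 125 = 2·73 = 146 ⇒ p = -3.

-3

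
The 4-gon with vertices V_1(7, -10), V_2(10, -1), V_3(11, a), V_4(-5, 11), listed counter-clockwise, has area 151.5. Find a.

The doubled signed area Σ (x_i y_{i+1} − x_{i+1} y_i) is linear in a.
With a=0 it equals 198; the coefficient of a is 15 (from the two edges through V_3).
So 15·a + 198 = 2·151.5 = 303 ⇒ a = 7.

7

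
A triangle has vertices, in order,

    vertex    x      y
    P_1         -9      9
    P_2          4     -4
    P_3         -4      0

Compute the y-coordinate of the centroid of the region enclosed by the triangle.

Apply the shoelace (surveyor's) formula. First the cross-terms c_i = x_i·y_{i+1} − x_{i+1}·y_i:
  0, -16, -36  ⇒  2A = -52, A = -26.
Then Σ (y_i + y_{i+1})·c_i = -260, so ȳ = -260 / (6·(-26)) = 5/3.

5/3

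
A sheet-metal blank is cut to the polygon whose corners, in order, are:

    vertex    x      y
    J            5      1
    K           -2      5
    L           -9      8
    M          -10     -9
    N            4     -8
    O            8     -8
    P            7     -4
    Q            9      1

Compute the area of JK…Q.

J→K: (5)(5) − (-2)(1) = 27
K→L: (-2)(8) − (-9)(5) = 29
L→M: (-9)(-9) − (-10)(8) = 161
M→N: (-10)(-8) − (4)(-9) = 116
N→O: (4)(-8) − (8)(-8) = 32
O→P: (8)(-4) − (7)(-8) = 24
P→Q: (7)(1) − (9)(-4) = 43
Q→J: (9)(1) − (5)(1) = 4
Σ = 436
Area = |Σ|/2 = 218.

218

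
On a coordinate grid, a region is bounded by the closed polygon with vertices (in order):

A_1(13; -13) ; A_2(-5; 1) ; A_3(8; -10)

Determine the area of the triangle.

Apply Gauss's area formula: 2A = Σ (x_i·y_{i+1} − x_{i+1}·y_i), indices taken mod 3.
Cross-terms: -52, 42, 26  ⇒  Σ = 16
Area = |Σ|/2 = 8.

8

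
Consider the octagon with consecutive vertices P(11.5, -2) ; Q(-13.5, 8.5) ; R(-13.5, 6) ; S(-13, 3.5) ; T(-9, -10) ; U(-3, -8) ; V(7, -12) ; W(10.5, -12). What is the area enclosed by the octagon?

294.875

Apply the surveyor's formula: 2A = Σ (x_i·y_{i+1} − x_{i+1}·y_i), indices taken mod 8.
P→Q: (11.5)(8.5) − (-13.5)(-2) = 70.75
Q→R: (-13.5)(6) − (-13.5)(8.5) = 33.75
R→S: (-13.5)(3.5) − (-13)(6) = 30.75
S→T: (-13)(-10) − (-9)(3.5) = 161.5
T→U: (-9)(-8) − (-3)(-10) = 42
U→V: (-3)(-12) − (7)(-8) = 92
V→W: (7)(-12) − (10.5)(-12) = 42
W→P: (10.5)(-2) − (11.5)(-12) = 117
Σ = 589.75
Area = |Σ|/2 = 294.875.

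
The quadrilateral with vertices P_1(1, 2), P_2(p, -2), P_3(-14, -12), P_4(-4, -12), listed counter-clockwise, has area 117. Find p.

-10

Write out the shoelace sum; only the two edges meeting at P_2 involve p:
2·Area = [(1·(-2) − p·2) + (p·(-12) − (-14)·(-2))] + 124
       = -14·p + 94 = 234
⇒ p = -10.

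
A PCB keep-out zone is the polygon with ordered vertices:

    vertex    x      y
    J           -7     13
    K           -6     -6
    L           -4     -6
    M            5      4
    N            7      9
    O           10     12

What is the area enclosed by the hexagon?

185.5

Apply the shoelace (surveyor's) formula: 2A = Σ (x_i·y_{i+1} − x_{i+1}·y_i), indices taken mod 6.
Σ = (120) + (12) + (14) + (17) + (-6) + (214) = 371
Area = |Σ|/2 = 185.5.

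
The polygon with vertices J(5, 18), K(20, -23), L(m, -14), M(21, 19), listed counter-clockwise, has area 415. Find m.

24

The doubled signed area Σ (x_i y_{i+1} − x_{i+1} y_i) is linear in m.
With m=0 it equals -178; the coefficient of m is 42 (from the two edges through L).
So 42·m + -178 = 2·415 = 830 ⇒ m = 24.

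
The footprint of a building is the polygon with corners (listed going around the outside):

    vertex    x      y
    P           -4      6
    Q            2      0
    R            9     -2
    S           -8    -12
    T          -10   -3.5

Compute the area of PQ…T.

153

Apply the shoelace (surveyor's) formula: 2A = Σ (x_i·y_{i+1} − x_{i+1}·y_i), indices taken mod 5.
Cross-terms: -12, -4, -124, -92, -74  ⇒  Σ = -306
Area = |Σ|/2 = 153.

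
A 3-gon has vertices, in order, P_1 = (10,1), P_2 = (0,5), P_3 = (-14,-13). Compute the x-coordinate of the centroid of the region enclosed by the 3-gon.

-4/3

Apply the shoelace (surveyor's) formula. First the cross-terms c_i = x_i·y_{i+1} − x_{i+1}·y_i:
  50, 70, 116  ⇒  2A = 236, A = 118.
Then Σ (x_i + x_{i+1})·c_i = -944, so x̄ = -944 / (6·118) = -4/3.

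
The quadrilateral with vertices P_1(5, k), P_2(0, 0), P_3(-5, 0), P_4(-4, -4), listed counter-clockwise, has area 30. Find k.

Write out the shoelace sum; only the two edges meeting at P_1 involve k:
2·Area = [((-4)·k − 5·(-4)) + (5·0 − 0·k)] + 20
       = -4·k + 40 = 60
⇒ k = -5.

-5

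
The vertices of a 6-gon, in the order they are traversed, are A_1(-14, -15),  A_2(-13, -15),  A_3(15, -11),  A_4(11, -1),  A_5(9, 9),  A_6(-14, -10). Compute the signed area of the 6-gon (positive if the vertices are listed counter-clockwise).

351.5

Apply Gauss's area formula: 2A = Σ (x_i·y_{i+1} − x_{i+1}·y_i), indices taken mod 6.
Σ = (15) + (368) + (106) + (108) + (36) + (70) = 703
Signed area = Σ/2 = 351.5 (positive ⇒ counter-clockwise traversal).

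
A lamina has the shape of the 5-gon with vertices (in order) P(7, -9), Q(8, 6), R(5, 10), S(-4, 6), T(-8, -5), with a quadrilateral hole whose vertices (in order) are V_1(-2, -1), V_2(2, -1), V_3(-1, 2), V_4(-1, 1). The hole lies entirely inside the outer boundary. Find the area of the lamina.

Outer boundary:
Apply the surveyor's formula: 2A = Σ (x_i·y_{i+1} − x_{i+1}·y_i), indices taken mod 5.
Cross-terms: 114, 50, 70, 68, 107  ⇒  Σ = 409
Area = |Σ|/2 = 204.5.
Hole:
Σ = (4) + (3) + (1) + (3) = 11
Area = |Σ|/2 = 5.5.
Net area = 204.5 − 5.5 = 199.

199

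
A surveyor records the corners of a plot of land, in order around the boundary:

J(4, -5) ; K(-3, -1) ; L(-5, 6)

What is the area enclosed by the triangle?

20.5

Apply the shoelace (surveyor's) formula: 2A = Σ (x_i·y_{i+1} − x_{i+1}·y_i), indices taken mod 3.
Σ = (-19) + (-23) + (1) = -41
Area = |Σ|/2 = 20.5.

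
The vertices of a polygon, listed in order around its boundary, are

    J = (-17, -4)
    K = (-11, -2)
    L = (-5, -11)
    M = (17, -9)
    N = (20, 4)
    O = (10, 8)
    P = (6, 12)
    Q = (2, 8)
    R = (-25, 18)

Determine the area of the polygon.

719.5

Cross-terms: -10, 111, 232, 248, 120, 72, 24, 236, 406  ⇒  Σ = 1439
Area = |Σ|/2 = 719.5.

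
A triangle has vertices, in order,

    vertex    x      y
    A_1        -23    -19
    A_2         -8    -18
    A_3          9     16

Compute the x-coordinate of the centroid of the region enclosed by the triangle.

-22/3

Apply Gauss's area formula. First the cross-terms c_i = x_i·y_{i+1} − x_{i+1}·y_i:
  262, 34, 197  ⇒  2A = 493, A = 246.5.
Then Σ (x_i + x_{i+1})·c_i = -10846, so x̄ = -10846 / (6·246.5) = -22/3.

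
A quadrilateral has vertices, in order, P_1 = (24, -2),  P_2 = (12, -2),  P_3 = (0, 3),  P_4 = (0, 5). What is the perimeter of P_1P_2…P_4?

52

|P_1P_2| = √((-12)² + (0)²) = √144 = 12
|P_2P_3| = √((-12)² + (5)²) = √169 = 13
|P_3P_4| = √((0)² + (2)²) = √4 = 2
|P_4P_1| = √((24)² + (-7)²) = √625 = 25
Perimeter = 12 + 13 + 2 + 25 = 52.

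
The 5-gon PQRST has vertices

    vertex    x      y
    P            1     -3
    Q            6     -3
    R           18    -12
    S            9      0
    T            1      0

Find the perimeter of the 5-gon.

|PQ| = √((5)² + (0)²) = √25 = 5
|QR| = √((12)² + (-9)²) = √225 = 15
|RS| = √((-9)² + (12)²) = √225 = 15
|ST| = √((-8)² + (0)²) = √64 = 8
|TP| = √((0)² + (-3)²) = √9 = 3
Perimeter = 5 + 15 + 15 + 8 + 3 = 46.

46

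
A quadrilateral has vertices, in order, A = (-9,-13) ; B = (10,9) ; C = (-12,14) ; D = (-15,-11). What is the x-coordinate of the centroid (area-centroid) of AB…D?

-799/147

Apply Gauss's area formula. First the cross-terms c_i = x_i·y_{i+1} − x_{i+1}·y_i:
  49, 248, 342, 96  ⇒  2A = 735, A = 367.5.
Then Σ (x_i + x_{i+1})·c_i = -11985, so x̄ = -11985 / (6·367.5) = -799/147.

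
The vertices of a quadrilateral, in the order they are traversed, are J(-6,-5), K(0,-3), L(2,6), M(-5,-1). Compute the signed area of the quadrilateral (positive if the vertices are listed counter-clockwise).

35.5

Apply Gauss's area formula: 2A = Σ (x_i·y_{i+1} − x_{i+1}·y_i), indices taken mod 4.
Σ = (18) + (6) + (28) + (19) = 71
Signed area = Σ/2 = 35.5 (positive ⇒ counter-clockwise traversal).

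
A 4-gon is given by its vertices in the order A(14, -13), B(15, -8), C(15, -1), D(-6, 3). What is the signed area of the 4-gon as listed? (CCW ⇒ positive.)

Apply Gauss's area formula: 2A = Σ (x_i·y_{i+1} − x_{i+1}·y_i), indices taken mod 4.
Cross-terms: 83, 105, 39, 36  ⇒  Σ = 263
Signed area = Σ/2 = 131.5 (positive ⇒ counter-clockwise traversal).

131.5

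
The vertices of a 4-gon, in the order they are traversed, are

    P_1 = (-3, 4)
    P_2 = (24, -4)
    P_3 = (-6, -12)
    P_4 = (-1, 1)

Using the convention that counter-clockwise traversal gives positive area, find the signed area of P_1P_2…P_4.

-207.5

P_1→P_2: (-3)(-4) − (24)(4) = -84
P_2→P_3: (24)(-12) − (-6)(-4) = -312
P_3→P_4: (-6)(1) − (-1)(-12) = -18
P_4→P_1: (-1)(4) − (-3)(1) = -1
Σ = -415
Signed area = Σ/2 = -207.5 (negative ⇒ clockwise traversal).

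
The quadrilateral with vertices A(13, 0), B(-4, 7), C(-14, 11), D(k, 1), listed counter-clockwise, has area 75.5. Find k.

-3

The doubled signed area Σ (x_i y_{i+1} − x_{i+1} y_i) is linear in k.
With k=0 it equals 118; the coefficient of k is -11 (from the two edges through D).
So -11·k + 118 = 2·75.5 = 151 ⇒ k = -3.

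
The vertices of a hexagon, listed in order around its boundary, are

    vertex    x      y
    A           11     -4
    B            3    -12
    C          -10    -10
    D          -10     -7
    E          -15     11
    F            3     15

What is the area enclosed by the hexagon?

Apply the shoelace (surveyor's) formula: 2A = Σ (x_i·y_{i+1} − x_{i+1}·y_i), indices taken mod 6.
Σ = (-120) + (-150) + (-30) + (-215) + (-258) + (-177) = -950
Area = |Σ|/2 = 475.

475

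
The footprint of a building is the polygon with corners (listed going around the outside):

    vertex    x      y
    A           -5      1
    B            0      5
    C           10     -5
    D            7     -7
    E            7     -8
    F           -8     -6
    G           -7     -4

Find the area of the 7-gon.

130

Apply Gauss's area formula: 2A = Σ (x_i·y_{i+1} − x_{i+1}·y_i), indices taken mod 7.
Cross-terms: -25, -50, -35, -7, -106, -10, -27  ⇒  Σ = -260
Area = |Σ|/2 = 130.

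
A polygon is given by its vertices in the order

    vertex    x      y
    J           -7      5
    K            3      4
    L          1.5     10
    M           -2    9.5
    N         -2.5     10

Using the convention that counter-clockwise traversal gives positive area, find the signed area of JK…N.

Σ = (-43) + (24) + (34.25) + (3.75) + (57.5) = 76.5
Signed area = Σ/2 = 38.25 (positive ⇒ counter-clockwise traversal).

38.25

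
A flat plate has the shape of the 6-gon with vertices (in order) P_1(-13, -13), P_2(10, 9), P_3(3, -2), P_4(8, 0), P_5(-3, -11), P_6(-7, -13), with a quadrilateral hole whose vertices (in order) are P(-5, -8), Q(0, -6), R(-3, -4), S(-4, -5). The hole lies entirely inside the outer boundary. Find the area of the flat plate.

102

Outer boundary:
Apply the shoelace (surveyor's) formula: 2A = Σ (x_i·y_{i+1} − x_{i+1}·y_i), indices taken mod 6.
Σ = (13) + (-47) + (16) + (-88) + (-38) + (-78) = -222
Area = |Σ|/2 = 111.
Hole:
Cross-terms: 30, -18, -1, 7  ⇒  Σ = 18
Area = |Σ|/2 = 9.
Net area = 111 − 9 = 102.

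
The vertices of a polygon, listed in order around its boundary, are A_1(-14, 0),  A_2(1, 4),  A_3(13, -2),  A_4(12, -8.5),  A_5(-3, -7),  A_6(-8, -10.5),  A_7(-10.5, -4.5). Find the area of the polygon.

Apply the shoelace formula: 2A = Σ (x_i·y_{i+1} − x_{i+1}·y_i), indices taken mod 7.
A_1→A_2: (-14)(4) − (1)(0) = -56
A_2→A_3: (1)(-2) − (13)(4) = -54
A_3→A_4: (13)(-8.5) − (12)(-2) = -86.5
A_4→A_5: (12)(-7) − (-3)(-8.5) = -109.5
A_5→A_6: (-3)(-10.5) − (-8)(-7) = -24.5
A_6→A_7: (-8)(-4.5) − (-10.5)(-10.5) = -74.25
A_7→A_1: (-10.5)(0) − (-14)(-4.5) = -63
Σ = -467.75
Area = |Σ|/2 = 233.875.

233.875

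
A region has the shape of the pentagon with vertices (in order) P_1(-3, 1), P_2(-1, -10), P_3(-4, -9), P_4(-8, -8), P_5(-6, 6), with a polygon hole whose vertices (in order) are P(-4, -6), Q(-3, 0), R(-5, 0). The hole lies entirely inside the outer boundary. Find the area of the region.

Outer boundary:
Cross-terms: 31, -31, -40, -96, 12  ⇒  Σ = -124
Area = |Σ|/2 = 62.
Hole:
Apply the surveyor's formula: 2A = Σ (x_i·y_{i+1} − x_{i+1}·y_i), indices taken mod 3.
P→Q: (-4)(0) − (-3)(-6) = -18
Q→R: (-3)(0) − (-5)(0) = 0
R→P: (-5)(-6) − (-4)(0) = 30
Σ = 12
Area = |Σ|/2 = 6.
Net area = 62 − 6 = 56.

56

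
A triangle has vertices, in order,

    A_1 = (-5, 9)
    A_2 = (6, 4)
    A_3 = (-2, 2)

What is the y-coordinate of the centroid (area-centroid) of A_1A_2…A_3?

5

Apply Gauss's area formula. First the cross-terms c_i = x_i·y_{i+1} − x_{i+1}·y_i:
  -74, 20, -8  ⇒  2A = -62, A = -31.
Then Σ (y_i + y_{i+1})·c_i = -930, so ȳ = -930 / (6·(-31)) = 5.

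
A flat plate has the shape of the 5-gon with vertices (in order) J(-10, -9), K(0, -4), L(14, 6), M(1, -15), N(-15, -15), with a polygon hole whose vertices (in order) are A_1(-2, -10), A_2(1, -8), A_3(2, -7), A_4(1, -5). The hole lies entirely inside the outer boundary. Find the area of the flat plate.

181.5

Outer boundary:
Apply the shoelace formula: 2A = Σ (x_i·y_{i+1} − x_{i+1}·y_i), indices taken mod 5.
Σ = (40) + (56) + (-216) + (-240) + (-15) = -375
Area = |Σ|/2 = 187.5.
Hole:
Apply the shoelace (surveyor's) formula: 2A = Σ (x_i·y_{i+1} − x_{i+1}·y_i), indices taken mod 4.
Σ = (26) + (9) + (-3) + (-20) = 12
Area = |Σ|/2 = 6.
Net area = 187.5 − 6 = 181.5.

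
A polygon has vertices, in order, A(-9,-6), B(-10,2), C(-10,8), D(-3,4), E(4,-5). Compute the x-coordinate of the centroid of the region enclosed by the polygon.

Apply the shoelace (surveyor's) formula. First the cross-terms c_i = x_i·y_{i+1} − x_{i+1}·y_i:
  -78, -60, -16, -1, -69  ⇒  2A = -224, A = -112.
Then Σ (x_i + x_{i+1})·c_i = 3234, so x̄ = 3234 / (6·(-112)) = -4.8125.

-4.8125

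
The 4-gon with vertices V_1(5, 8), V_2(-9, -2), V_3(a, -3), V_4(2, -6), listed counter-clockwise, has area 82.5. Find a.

The doubled signed area Σ (x_i y_{i+1} − x_{i+1} y_i) is linear in a.
With a=0 it equals 141; the coefficient of a is -4 (from the two edges through V_3).
So -4·a + 141 = 2·82.5 = 165 ⇒ a = -6.

-6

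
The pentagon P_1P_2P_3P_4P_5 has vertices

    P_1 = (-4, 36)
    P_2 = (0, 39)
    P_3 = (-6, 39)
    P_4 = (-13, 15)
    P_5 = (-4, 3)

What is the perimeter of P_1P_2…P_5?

84

|P_1P_2| = √((4)² + (3)²) = √25 = 5
|P_2P_3| = √((-6)² + (0)²) = √36 = 6
|P_3P_4| = √((-7)² + (-24)²) = √625 = 25
|P_4P_5| = √((9)² + (-12)²) = √225 = 15
|P_5P_1| = √((0)² + (33)²) = √1089 = 33
Perimeter = 5 + 6 + 25 + 15 + 33 = 84.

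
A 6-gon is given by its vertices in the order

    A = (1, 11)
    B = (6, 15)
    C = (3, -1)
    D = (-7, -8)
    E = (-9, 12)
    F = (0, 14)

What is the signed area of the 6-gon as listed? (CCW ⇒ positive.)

-214.5

A→B: (1)(15) − (6)(11) = -51
B→C: (6)(-1) − (3)(15) = -51
C→D: (3)(-8) − (-7)(-1) = -31
D→E: (-7)(12) − (-9)(-8) = -156
E→F: (-9)(14) − (0)(12) = -126
F→A: (0)(11) − (1)(14) = -14
Σ = -429
Signed area = Σ/2 = -214.5 (negative ⇒ clockwise traversal).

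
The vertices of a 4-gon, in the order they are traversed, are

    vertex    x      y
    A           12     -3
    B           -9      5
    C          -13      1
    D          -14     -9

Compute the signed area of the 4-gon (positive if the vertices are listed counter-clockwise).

Σ = (33) + (56) + (131) + (150) = 370
Signed area = Σ/2 = 185 (positive ⇒ counter-clockwise traversal).

185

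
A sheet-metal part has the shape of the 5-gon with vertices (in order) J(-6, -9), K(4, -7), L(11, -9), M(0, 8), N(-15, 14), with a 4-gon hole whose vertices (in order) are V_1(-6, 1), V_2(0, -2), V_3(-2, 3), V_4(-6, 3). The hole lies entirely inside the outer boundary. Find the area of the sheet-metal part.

257

Outer boundary:
Apply the shoelace (surveyor's) formula: 2A = Σ (x_i·y_{i+1} − x_{i+1}·y_i), indices taken mod 5.
Σ = (78) + (41) + (88) + (120) + (219) = 546
Area = |Σ|/2 = 273.
Hole:
Apply the shoelace formula: 2A = Σ (x_i·y_{i+1} − x_{i+1}·y_i), indices taken mod 4.
V_1→V_2: (-6)(-2) − (0)(1) = 12
V_2→V_3: (0)(3) − (-2)(-2) = -4
V_3→V_4: (-2)(3) − (-6)(3) = 12
V_4→V_1: (-6)(1) − (-6)(3) = 12
Σ = 32
Area = |Σ|/2 = 16.
Net area = 273 − 16 = 257.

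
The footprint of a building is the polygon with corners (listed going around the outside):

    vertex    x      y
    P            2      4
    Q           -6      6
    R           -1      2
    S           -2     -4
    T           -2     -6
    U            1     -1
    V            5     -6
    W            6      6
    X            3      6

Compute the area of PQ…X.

66.5

Σ = (36) + (-6) + (8) + (4) + (8) + (-1) + (66) + (18) + (0) = 133
Area = |Σ|/2 = 66.5.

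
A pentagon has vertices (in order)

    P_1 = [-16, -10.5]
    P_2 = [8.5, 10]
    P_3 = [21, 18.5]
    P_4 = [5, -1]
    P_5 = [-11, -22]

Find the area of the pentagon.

297.25

Apply the shoelace (surveyor's) formula: 2A = Σ (x_i·y_{i+1} − x_{i+1}·y_i), indices taken mod 5.
P_1→P_2: (-16)(10) − (8.5)(-10.5) = -70.75
P_2→P_3: (8.5)(18.5) − (21)(10) = -52.75
P_3→P_4: (21)(-1) − (5)(18.5) = -113.5
P_4→P_5: (5)(-22) − (-11)(-1) = -121
P_5→P_1: (-11)(-10.5) − (-16)(-22) = -236.5
Σ = -594.5
Area = |Σ|/2 = 297.25.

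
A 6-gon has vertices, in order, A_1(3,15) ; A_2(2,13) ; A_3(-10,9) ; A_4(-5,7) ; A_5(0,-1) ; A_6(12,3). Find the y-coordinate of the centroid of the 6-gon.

Apply the shoelace formula. First the cross-terms c_i = x_i·y_{i+1} − x_{i+1}·y_i:
  9, 148, -25, 5, 12, 171  ⇒  2A = 320, A = 160.
Then Σ (y_i + y_{i+1})·c_i = 6240, so ȳ = 6240 / (6·160) = 6.5.

6.5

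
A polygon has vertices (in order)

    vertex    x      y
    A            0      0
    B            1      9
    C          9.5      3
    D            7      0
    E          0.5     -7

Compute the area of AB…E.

A→B: (0)(9) − (1)(0) = 0
B→C: (1)(3) − (9.5)(9) = -82.5
C→D: (9.5)(0) − (7)(3) = -21
D→E: (7)(-7) − (0.5)(0) = -49
E→A: (0.5)(0) − (0)(-7) = 0
Σ = -152.5
Area = |Σ|/2 = 76.25.

76.25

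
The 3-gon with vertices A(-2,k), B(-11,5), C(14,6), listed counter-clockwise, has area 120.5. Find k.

Write out the shoelace sum; only the two edges meeting at A involve k:
2·Area = [(14·k − (-2)·6) + ((-2)·5 − (-11)·k)] + -136
       = 25·k + -134 = 241
⇒ k = 15.

15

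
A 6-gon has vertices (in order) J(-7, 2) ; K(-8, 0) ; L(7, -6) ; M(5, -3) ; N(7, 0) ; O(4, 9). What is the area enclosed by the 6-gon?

114

Apply the shoelace (surveyor's) formula: 2A = Σ (x_i·y_{i+1} − x_{i+1}·y_i), indices taken mod 6.
Σ = (16) + (48) + (9) + (21) + (63) + (71) = 228
Area = |Σ|/2 = 114.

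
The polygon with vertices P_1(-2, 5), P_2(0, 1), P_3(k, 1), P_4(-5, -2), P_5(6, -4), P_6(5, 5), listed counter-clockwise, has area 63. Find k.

Write out the shoelace sum; only the two edges meeting at P_3 involve k:
2·Area = [(0·1 − k·1) + (k·(-2) − (-5)·1)] + 115
       = -3·k + 120 = 126
⇒ k = -2.

-2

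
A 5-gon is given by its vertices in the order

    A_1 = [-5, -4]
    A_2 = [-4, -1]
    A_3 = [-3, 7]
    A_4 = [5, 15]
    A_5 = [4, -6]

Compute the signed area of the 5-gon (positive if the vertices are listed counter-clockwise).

Apply the shoelace formula: 2A = Σ (x_i·y_{i+1} − x_{i+1}·y_i), indices taken mod 5.
A_1→A_2: (-5)(-1) − (-4)(-4) = -11
A_2→A_3: (-4)(7) − (-3)(-1) = -31
A_3→A_4: (-3)(15) − (5)(7) = -80
A_4→A_5: (5)(-6) − (4)(15) = -90
A_5→A_1: (4)(-4) − (-5)(-6) = -46
Σ = -258
Signed area = Σ/2 = -129 (negative ⇒ clockwise traversal).

-129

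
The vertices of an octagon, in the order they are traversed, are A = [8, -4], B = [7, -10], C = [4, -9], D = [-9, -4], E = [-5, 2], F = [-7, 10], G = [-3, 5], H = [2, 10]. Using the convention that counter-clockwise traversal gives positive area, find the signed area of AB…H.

Apply Gauss's area formula: 2A = Σ (x_i·y_{i+1} − x_{i+1}·y_i), indices taken mod 8.
A→B: (8)(-10) − (7)(-4) = -52
B→C: (7)(-9) − (4)(-10) = -23
C→D: (4)(-4) − (-9)(-9) = -97
D→E: (-9)(2) − (-5)(-4) = -38
E→F: (-5)(10) − (-7)(2) = -36
F→G: (-7)(5) − (-3)(10) = -5
G→H: (-3)(10) − (2)(5) = -40
H→A: (2)(-4) − (8)(10) = -88
Σ = -379
Signed area = Σ/2 = -189.5 (negative ⇒ clockwise traversal).

-189.5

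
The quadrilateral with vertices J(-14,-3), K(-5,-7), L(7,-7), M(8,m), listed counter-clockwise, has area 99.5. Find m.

0

The doubled signed area Σ (x_i y_{i+1} − x_{i+1} y_i) is linear in m.
With m=0 it equals 199; the coefficient of m is 21 (from the two edges through M).
So 21·m + 199 = 2·99.5 = 199 ⇒ m = 0.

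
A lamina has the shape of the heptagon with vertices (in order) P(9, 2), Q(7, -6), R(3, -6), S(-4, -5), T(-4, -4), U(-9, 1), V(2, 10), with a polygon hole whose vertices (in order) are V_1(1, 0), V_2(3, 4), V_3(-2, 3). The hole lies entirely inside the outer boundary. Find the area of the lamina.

Outer boundary:
P→Q: (9)(-6) − (7)(2) = -68
Q→R: (7)(-6) − (3)(-6) = -24
R→S: (3)(-5) − (-4)(-6) = -39
S→T: (-4)(-4) − (-4)(-5) = -4
T→U: (-4)(1) − (-9)(-4) = -40
U→V: (-9)(10) − (2)(1) = -92
V→P: (2)(2) − (9)(10) = -86
Σ = -353
Area = |Σ|/2 = 176.5.
Hole:
Apply the surveyor's formula: 2A = Σ (x_i·y_{i+1} − x_{i+1}·y_i), indices taken mod 3.
V_1→V_2: (1)(4) − (3)(0) = 4
V_2→V_3: (3)(3) − (-2)(4) = 17
V_3→V_1: (-2)(0) − (1)(3) = -3
Σ = 18
Area = |Σ|/2 = 9.
Net area = 176.5 − 9 = 167.5.

167.5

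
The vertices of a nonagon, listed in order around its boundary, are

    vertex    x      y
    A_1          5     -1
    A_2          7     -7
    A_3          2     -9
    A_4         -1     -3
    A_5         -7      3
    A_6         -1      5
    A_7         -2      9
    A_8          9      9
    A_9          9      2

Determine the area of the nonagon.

Σ = (-28) + (-49) + (-15) + (-24) + (-32) + (1) + (-99) + (-63) + (-19) = -328
Area = |Σ|/2 = 164.

164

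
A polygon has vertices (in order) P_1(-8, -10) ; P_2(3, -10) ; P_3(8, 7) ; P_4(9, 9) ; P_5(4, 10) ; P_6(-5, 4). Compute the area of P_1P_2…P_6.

Apply the surveyor's formula: 2A = Σ (x_i·y_{i+1} − x_{i+1}·y_i), indices taken mod 6.
P_1→P_2: (-8)(-10) − (3)(-10) = 110
P_2→P_3: (3)(7) − (8)(-10) = 101
P_3→P_4: (8)(9) − (9)(7) = 9
P_4→P_5: (9)(10) − (4)(9) = 54
P_5→P_6: (4)(4) − (-5)(10) = 66
P_6→P_1: (-5)(-10) − (-8)(4) = 82
Σ = 422
Area = |Σ|/2 = 211.

211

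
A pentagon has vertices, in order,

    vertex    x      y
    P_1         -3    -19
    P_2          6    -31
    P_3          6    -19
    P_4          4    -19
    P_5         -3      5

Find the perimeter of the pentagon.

|P_1P_2| = √((9)² + (-12)²) = √225 = 15
|P_2P_3| = √((0)² + (12)²) = √144 = 12
|P_3P_4| = √((-2)² + (0)²) = √4 = 2
|P_4P_5| = √((-7)² + (24)²) = √625 = 25
|P_5P_1| = √((0)² + (-24)²) = √576 = 24
Perimeter = 15 + 12 + 2 + 25 + 24 = 78.

78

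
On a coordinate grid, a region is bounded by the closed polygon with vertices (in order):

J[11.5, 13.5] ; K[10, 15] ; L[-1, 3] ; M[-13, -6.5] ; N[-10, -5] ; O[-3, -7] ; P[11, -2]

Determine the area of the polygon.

Apply the shoelace (surveyor's) formula: 2A = Σ (x_i·y_{i+1} − x_{i+1}·y_i), indices taken mod 7.
Cross-terms: 37.5, 45, 45.5, 0, 55, 83, 171.5  ⇒  Σ = 437.5
Area = |Σ|/2 = 218.75.

218.75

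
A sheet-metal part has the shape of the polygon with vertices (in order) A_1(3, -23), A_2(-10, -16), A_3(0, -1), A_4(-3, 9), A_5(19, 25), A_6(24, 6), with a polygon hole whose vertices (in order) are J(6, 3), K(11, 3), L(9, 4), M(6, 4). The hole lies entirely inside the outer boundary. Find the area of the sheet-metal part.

782.5

Outer boundary:
Apply the shoelace formula: 2A = Σ (x_i·y_{i+1} − x_{i+1}·y_i), indices taken mod 6.
Σ = (-278) + (10) + (-3) + (-246) + (-486) + (-570) = -1573
Area = |Σ|/2 = 786.5.
Hole:
Apply Gauss's area formula: 2A = Σ (x_i·y_{i+1} − x_{i+1}·y_i), indices taken mod 4.
Σ = (-15) + (17) + (12) + (-6) = 8
Area = |Σ|/2 = 4.
Net area = 786.5 − 4 = 782.5.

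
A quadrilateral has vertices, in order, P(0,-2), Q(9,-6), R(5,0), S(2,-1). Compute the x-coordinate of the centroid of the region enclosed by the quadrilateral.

Apply the shoelace formula. First the cross-terms c_i = x_i·y_{i+1} − x_{i+1}·y_i:
  18, 30, -5, -4  ⇒  2A = 39, A = 19.5.
Then Σ (x_i + x_{i+1})·c_i = 539, so x̄ = 539 / (6·19.5) = 539/117.

539/117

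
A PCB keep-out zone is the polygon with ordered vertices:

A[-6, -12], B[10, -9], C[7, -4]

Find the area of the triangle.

44.5

A→B: (-6)(-9) − (10)(-12) = 174
B→C: (10)(-4) − (7)(-9) = 23
C→A: (7)(-12) − (-6)(-4) = -108
Σ = 89
Area = |Σ|/2 = 44.5.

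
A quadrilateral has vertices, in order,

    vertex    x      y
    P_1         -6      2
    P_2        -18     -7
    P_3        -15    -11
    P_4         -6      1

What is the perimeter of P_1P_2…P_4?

|P_1P_2| = √((-12)² + (-9)²) = √225 = 15
|P_2P_3| = √((3)² + (-4)²) = √25 = 5
|P_3P_4| = √((9)² + (12)²) = √225 = 15
|P_4P_1| = √((0)² + (1)²) = √1 = 1
Perimeter = 15 + 5 + 15 + 1 = 36.

36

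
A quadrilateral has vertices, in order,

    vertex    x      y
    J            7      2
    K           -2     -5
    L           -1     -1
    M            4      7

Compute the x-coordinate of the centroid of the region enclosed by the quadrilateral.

101/39

Apply Gauss's area formula. First the cross-terms c_i = x_i·y_{i+1} − x_{i+1}·y_i:
  -31, -3, -3, -41  ⇒  2A = -78, A = -39.
Then Σ (x_i + x_{i+1})·c_i = -606, so x̄ = -606 / (6·(-39)) = 101/39.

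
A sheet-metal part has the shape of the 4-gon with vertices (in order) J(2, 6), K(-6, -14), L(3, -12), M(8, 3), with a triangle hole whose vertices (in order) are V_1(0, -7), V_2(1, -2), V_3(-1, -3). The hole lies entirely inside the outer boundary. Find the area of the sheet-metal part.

130

Outer boundary:
Cross-terms: 8, 114, 105, 42  ⇒  Σ = 269
Area = |Σ|/2 = 134.5.
Hole:
Apply the shoelace (surveyor's) formula: 2A = Σ (x_i·y_{i+1} − x_{i+1}·y_i), indices taken mod 3.
Cross-terms: 7, -5, 7  ⇒  Σ = 9
Area = |Σ|/2 = 4.5.
Net area = 134.5 − 4.5 = 130.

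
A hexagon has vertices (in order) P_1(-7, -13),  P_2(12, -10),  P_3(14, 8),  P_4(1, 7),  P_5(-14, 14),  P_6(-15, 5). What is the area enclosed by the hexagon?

Cross-terms: 226, 236, 90, 112, 140, 230  ⇒  Σ = 1034
Area = |Σ|/2 = 517.

517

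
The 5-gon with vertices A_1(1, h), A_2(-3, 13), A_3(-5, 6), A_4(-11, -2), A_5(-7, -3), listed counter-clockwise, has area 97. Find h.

-9

The doubled signed area Σ (x_i y_{i+1} − x_{i+1} y_i) is linear in h.
With h=0 it equals 158; the coefficient of h is -4 (from the two edges through A_1).
So -4·h + 158 = 2·97 = 194 ⇒ h = -9.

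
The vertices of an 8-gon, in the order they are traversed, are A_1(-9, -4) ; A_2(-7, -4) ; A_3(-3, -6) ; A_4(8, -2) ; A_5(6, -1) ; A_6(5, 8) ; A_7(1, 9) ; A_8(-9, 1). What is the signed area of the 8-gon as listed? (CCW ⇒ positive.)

Σ = (8) + (30) + (54) + (4) + (53) + (37) + (82) + (45) = 313
Signed area = Σ/2 = 156.5 (positive ⇒ counter-clockwise traversal).

156.5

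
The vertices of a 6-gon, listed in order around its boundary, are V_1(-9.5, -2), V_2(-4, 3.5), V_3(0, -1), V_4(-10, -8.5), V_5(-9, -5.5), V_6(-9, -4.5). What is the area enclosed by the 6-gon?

51.25

Apply the shoelace formula: 2A = Σ (x_i·y_{i+1} − x_{i+1}·y_i), indices taken mod 6.
Σ = (-41.25) + (4) + (-10) + (-21.5) + (-9) + (-24.75) = -102.5
Area = |Σ|/2 = 51.25.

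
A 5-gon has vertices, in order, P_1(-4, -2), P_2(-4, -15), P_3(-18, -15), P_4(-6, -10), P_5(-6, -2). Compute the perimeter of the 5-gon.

50

|P_1P_2| = √((0)² + (-13)²) = √169 = 13
|P_2P_3| = √((-14)² + (0)²) = √196 = 14
|P_3P_4| = √((12)² + (5)²) = √169 = 13
|P_4P_5| = √((0)² + (8)²) = √64 = 8
|P_5P_1| = √((2)² + (0)²) = √4 = 2
Perimeter = 13 + 14 + 13 + 8 + 2 = 50.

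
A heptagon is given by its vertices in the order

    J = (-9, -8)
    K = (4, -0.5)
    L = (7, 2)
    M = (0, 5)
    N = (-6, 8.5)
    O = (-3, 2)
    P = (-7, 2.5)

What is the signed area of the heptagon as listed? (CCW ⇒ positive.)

J→K: (-9)(-0.5) − (4)(-8) = 36.5
K→L: (4)(2) − (7)(-0.5) = 11.5
L→M: (7)(5) − (0)(2) = 35
M→N: (0)(8.5) − (-6)(5) = 30
N→O: (-6)(2) − (-3)(8.5) = 13.5
O→P: (-3)(2.5) − (-7)(2) = 6.5
P→J: (-7)(-8) − (-9)(2.5) = 78.5
Σ = 211.5
Signed area = Σ/2 = 105.75 (positive ⇒ counter-clockwise traversal).

105.75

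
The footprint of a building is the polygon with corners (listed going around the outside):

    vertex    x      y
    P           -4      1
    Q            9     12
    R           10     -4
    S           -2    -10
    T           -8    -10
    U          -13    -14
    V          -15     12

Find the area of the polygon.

366

Apply the shoelace formula: 2A = Σ (x_i·y_{i+1} − x_{i+1}·y_i), indices taken mod 7.
Σ = (-57) + (-156) + (-108) + (-60) + (-18) + (-366) + (33) = -732
Area = |Σ|/2 = 366.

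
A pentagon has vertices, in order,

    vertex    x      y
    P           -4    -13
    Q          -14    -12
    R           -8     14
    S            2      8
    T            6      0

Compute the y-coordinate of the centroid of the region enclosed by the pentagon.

-49/69

Apply Gauss's area formula. First the cross-terms c_i = x_i·y_{i+1} − x_{i+1}·y_i:
  -134, -292, -92, -48, -78  ⇒  2A = -644, A = -322.
Then Σ (y_i + y_{i+1})·c_i = 1372, so ȳ = 1372 / (6·(-322)) = -49/69.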